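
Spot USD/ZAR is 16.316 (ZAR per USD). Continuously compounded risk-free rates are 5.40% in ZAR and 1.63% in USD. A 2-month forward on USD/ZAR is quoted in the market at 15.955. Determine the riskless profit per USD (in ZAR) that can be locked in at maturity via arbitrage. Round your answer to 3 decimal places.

Fair forward: F* = S·e^(carry·T), with carry = (r_ZAR − r_USD) = 0.0540 − 0.0163 = 0.0377
F* = 16.316 · e^(0.0377 × 2/12) = 16.316 · e^0.006283 = 16.316 × 1.006303 = 16.4188
Market 15.955 < fair 16.4188: forward underpriced → reverse cash-and-carry (short spot, go long the forward).
At maturity, profit = |F_mkt − F*| = |15.955 − 16.4188| = 0.464 per USD (in ZAR)

0.464 per USD (in ZAR)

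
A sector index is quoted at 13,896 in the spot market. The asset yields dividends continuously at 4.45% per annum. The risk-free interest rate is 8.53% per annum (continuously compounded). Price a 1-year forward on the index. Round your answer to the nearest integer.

14,475

F = S·e^((r − q)T) = 13896 · e^((0.0853 − 0.0445) × 1)
= 13896 · e^0.040800 = 13896 × 1.041644
F = 14,475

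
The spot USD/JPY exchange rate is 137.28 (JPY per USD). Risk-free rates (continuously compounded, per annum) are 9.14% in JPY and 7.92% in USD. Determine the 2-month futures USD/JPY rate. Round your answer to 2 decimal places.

137.56

F = S·e^((r_JPY − r_USD)T) = 137.28 · e^((0.0914 − 0.0792) × 2/12)
= 137.28 · e^0.002033 = 137.28 × 1.002035
F = 137.56 JPY per USD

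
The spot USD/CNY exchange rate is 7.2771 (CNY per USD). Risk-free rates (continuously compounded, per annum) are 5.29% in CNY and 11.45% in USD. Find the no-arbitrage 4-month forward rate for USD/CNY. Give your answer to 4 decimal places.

F = S·e^((r_CNY − r_USD)T) = 7.2771 · e^((0.0529 − 0.1145) × 4/12)
= 7.2771 · e^-0.020533 = 7.2771 × 0.979676
F = 7.1292 CNY per USD

7.1292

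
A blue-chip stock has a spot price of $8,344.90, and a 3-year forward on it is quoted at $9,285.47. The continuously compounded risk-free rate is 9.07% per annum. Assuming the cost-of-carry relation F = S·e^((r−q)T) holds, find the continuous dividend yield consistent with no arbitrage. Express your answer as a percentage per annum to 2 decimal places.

From F = S·e^((r−q)T): (r − q) = ln(F/S)/T
ln(9285.47/8344.90) = ln(1.112712) = 0.106800
(r − q) = 0.106800 / (3) = 0.035600
q = r − ln(F/S)/T = 0.0907 − 0.035600 = 0.055100
q = 5.51%

5.51%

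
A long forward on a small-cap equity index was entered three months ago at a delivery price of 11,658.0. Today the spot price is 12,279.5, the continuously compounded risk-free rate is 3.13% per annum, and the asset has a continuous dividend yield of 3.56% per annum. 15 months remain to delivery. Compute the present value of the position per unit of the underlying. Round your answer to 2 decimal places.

Current fair forward for the remaining 15 months: F = S·e^((r − q)·T), (r − q) = 0.0313 − 0.0356 = -0.0043
F = 12279.5 · e^(-0.0043 × 15/12) = 12279.5 × 0.99463942 = 12213.6748
Value of long forward = (F − K)·e^(−rT) = (12213.6748 − 11658.0) · e^(−0.0313·15/12)
= 555.6748 × 0.96163050 = 534.35

534.35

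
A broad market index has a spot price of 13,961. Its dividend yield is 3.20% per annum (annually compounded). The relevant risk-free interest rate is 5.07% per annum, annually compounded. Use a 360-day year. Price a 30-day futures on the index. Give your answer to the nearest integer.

13,982

F = S · (1+r)^T / (1+q)^T
= 13961 × 1.004130 / 1.002628 = 13961 × 1.001498
F = 13,982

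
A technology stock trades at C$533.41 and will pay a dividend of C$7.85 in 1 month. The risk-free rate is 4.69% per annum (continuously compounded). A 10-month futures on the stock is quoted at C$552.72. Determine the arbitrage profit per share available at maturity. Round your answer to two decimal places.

C$6.18 per share

PV(dividends) I = 7.85·e^(−0.0469·1/12) = 7.8194
Fair futures F* = (S − I)·e^(rT) = (533.41 − 7.8194)·e^0.039083 = 525.5906 × 1.039857 = 546.5391
Market C$552.72 > fair 546.5391: forward overpriced → cash-and-carry (borrow at r, buy the stock and collect the dividends, short the forward).
Profit at T = |F_mkt − F*| = |552.72 − 546.5391| = C$6.18 per share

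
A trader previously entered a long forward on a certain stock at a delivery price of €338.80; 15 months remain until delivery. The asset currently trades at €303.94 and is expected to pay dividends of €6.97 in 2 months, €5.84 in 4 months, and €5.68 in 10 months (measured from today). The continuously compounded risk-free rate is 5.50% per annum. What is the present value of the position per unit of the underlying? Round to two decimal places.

-€30.42

PV(remaining dividends) I = 6.97·e^(−0.0550·2/12) + 5.84·e^(−0.0550·4/12) + 5.68·e^(−0.0550·10/12) = 18.0659
Current forward F = (S − I)·e^(rT) = (303.94 − 18.0659)·e^(0.0550·15/12) = 285.8741 × 1.071168 = 306.2192
Value (long) = (F − K)·e^(−rT) = (306.2192 − 338.80) × 0.933560 = -30.4161
Value = -€30.42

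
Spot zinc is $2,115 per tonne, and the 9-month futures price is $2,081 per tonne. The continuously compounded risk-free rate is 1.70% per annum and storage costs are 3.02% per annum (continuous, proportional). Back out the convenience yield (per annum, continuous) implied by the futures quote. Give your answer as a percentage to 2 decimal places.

6.88%

F = S·e^((r+u−y)T) ⇒ (r+u−y) = ln(F/S)/T
ln(2081/2115) = -0.016206; /T ⇒ -0.021608
y = r + u − ln(F/S)/T = 0.0170 + 0.0302 + 0.021608 = 0.068808
y = 6.88%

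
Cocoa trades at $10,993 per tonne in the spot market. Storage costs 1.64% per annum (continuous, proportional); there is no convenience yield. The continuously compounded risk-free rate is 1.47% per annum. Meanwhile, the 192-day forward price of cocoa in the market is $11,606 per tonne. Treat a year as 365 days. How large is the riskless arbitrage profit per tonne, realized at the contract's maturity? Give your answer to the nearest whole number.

$432 per tonne

Fair forward: F* = S·e^(carry·T), with carry = (r + u) = 0.0147 + 0.0164 = 0.0311
F* = 10993 · e^(0.0311 × 192/365) = 10993 · e^0.016359 = 10993 × 1.016494 = $11174.3185
Market $11606 > fair $11174.3185: forward overpriced → cash-and-carry (buy spot, short the forward).
At maturity, profit = |F_mkt − F*| = |11606 − 11174.3185| = $432 per tonne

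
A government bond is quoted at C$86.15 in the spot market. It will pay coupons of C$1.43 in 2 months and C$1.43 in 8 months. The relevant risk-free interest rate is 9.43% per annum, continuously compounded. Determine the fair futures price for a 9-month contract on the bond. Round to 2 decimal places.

C$89.51

PV(coupons) I = 1.43·e^(−0.0943·2/12) + 1.43·e^(−0.0943·8/12)
I = 1.4077 + 1.3429 = 2.7506
F = (S − I)·e^(rT) = (86.15 − 2.7506) · e^(0.0943·9/12)
= 83.3994 · e^0.070725 = 83.3994 × 1.073286 = C$89.51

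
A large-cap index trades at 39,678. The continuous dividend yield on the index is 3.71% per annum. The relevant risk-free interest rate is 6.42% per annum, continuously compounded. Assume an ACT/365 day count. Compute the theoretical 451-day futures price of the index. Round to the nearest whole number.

41,029

F = S·e^((r − q)T) = 39678 · e^((0.0642 − 0.0371) × 451/365)
= 39678 · e^0.033485 = 39678 × 1.034052
F = 41,029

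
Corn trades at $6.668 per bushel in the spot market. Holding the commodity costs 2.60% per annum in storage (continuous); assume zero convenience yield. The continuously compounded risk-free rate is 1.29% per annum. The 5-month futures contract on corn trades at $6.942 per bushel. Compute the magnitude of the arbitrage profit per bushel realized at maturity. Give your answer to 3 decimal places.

$0.165 per bushel

Fair futures: F* = S·e^(carry·T), with carry = (r + u) = 0.0129 + 0.0260 = 0.0389
F* = 6.668 · e^(0.0389 × 5/12) = 6.668 · e^0.016208 = 6.668 × 1.016340 = $6.7770
Market $6.942 > fair $6.7770: forward overpriced → cash-and-carry (buy spot, short the forward).
At maturity, profit = |F_mkt − F*| = |6.942 − 6.7770| = $0.165 per bushel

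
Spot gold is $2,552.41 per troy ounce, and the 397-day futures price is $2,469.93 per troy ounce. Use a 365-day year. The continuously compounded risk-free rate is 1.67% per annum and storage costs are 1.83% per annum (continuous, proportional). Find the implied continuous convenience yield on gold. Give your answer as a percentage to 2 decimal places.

6.52%

F = S·e^((r+u−y)T) ⇒ (r+u−y) = ln(F/S)/T
ln(2469.93/2552.41) = -0.032848; /T ⇒ -0.030200
y = r + u − ln(F/S)/T = 0.0167 + 0.0183 + 0.030200 = 0.065200
y = 6.52%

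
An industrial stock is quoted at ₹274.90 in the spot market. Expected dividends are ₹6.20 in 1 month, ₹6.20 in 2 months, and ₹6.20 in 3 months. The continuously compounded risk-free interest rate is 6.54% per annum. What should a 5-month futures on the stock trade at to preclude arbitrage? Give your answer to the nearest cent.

₹263.59

PV(dividends) I = 6.20·e^(−0.0654·1/12) + 6.20·e^(−0.0654·2/12) + 6.20·e^(−0.0654·3/12)
I = 6.1663 + 6.1328 + 6.0995 = 18.3986
F = (S − I)·e^(rT) = (274.90 − 18.3986) · e^(0.0654·5/12)
= 256.5014 · e^0.027250 = 256.5014 × 1.027625 = ₹263.59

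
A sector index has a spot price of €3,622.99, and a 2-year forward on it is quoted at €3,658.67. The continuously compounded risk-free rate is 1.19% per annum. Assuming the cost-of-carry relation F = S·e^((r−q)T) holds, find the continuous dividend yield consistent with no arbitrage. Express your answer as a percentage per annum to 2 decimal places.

0.70%

From F = S·e^((r−q)T): (r − q) = ln(F/S)/T
ln(3658.67/3622.99) = ln(1.009848) = 0.009800
(r − q) = 0.009800 / (2) = 0.004900
q = r − ln(F/S)/T = 0.0119 − 0.004900 = 0.007000
q = 0.70%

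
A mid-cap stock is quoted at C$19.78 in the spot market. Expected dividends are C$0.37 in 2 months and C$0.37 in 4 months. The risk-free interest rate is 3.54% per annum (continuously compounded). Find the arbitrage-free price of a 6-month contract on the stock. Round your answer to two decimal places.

C$19.39

PV(dividends) I = 0.37·e^(−0.0354·2/12) + 0.37·e^(−0.0354·4/12)
I = 0.3678 + 0.3657 = 0.7335
F = (S − I)·e^(rT) = (19.78 − 0.7335) · e^(0.0354·6/12)
= 19.0465 · e^0.017700 = 19.0465 × 1.017858 = C$19.39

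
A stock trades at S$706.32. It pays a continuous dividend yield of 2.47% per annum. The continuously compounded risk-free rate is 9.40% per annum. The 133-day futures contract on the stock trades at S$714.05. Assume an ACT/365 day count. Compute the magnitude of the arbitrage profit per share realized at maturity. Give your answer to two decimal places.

S$10.33 per share

Fair futures: F* = S·e^(carry·T), with carry = (r − q) = 0.0940 − 0.0247 = 0.0693
F* = 706.32 · e^(0.0693 × 133/365) = 706.32 · e^0.025252 = 706.32 × 1.025574 = S$724.3834
Market S$714.05 < fair S$724.3834: forward underpriced → reverse cash-and-carry (short spot, go long the forward).
At maturity, profit = |F_mkt − F*| = |714.05 − 724.3834| = S$10.33 per share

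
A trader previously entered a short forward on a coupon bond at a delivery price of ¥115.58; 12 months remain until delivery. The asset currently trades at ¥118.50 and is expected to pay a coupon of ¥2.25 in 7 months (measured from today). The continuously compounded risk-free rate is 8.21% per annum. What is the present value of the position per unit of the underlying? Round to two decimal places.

-¥9.89

PV(remaining coupons) I = 2.25·e^(−0.0821·7/12) = 2.1448
Current forward F = (S − I)·e^(rT) = (118.50 − 2.1448)·e^(0.0821·12/12) = 116.3552 × 1.085564 = 126.3110
Value (long) = (F − K)·e^(−rT) = (126.3110 − 115.58) × 0.921180 = 9.8852
Short position value = −(long value) = -¥9.89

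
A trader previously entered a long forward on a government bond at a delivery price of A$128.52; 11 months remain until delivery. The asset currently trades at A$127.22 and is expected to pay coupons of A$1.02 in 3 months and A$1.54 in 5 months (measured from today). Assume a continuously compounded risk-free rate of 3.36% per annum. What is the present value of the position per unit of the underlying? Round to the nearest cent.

A$0.07

PV(remaining coupons) I = 1.02·e^(−0.0336·3/12) + 1.54·e^(−0.0336·5/12) = 2.5301
Current forward F = (S − I)·e^(rT) = (127.22 − 2.5301)·e^(0.0336·11/12) = 124.6899 × 1.031279 = 128.5901
Value (long) = (F − K)·e^(−rT) = (128.5901 − 128.52) × 0.969669 = 0.0680
Value = A$0.07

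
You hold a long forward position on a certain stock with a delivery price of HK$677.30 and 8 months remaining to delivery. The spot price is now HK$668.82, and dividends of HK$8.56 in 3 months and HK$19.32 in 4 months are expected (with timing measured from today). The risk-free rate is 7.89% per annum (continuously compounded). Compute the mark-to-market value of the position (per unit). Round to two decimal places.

-HK$0.99

PV(remaining dividends) I = 8.56·e^(−0.0789·3/12) + 19.32·e^(−0.0789·4/12) = 27.2113
Current forward F = (S − I)·e^(rT) = (668.82 − 27.2113)·e^(0.0789·8/12) = 641.6087 × 1.054008 = 676.2607
Value (long) = (F − K)·e^(−rT) = (676.2607 − 677.30) × 0.948759 = -0.9860
Value = -HK$0.99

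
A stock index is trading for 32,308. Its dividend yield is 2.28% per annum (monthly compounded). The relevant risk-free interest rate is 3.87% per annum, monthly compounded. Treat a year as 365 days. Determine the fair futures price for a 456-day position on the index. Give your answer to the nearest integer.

F = S · (1+r/12)^(12T) / (1+q/12)^(12T)
= 32308 × 1.049455 / 1.028866 = 32308 × 1.020011
F = 32,955

32,955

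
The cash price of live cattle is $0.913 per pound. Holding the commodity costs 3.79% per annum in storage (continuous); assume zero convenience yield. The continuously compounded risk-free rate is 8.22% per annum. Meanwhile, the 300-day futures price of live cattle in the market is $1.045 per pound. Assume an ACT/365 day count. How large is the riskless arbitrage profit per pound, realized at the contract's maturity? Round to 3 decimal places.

$0.037 per pound

Fair futures: F* = S·e^(carry·T), with carry = (r + u) = 0.0822 + 0.0379 = 0.1201
F* = 0.913 · e^(0.1201 × 300/365) = 0.913 · e^0.098712 = 0.913 × 1.103748 = $1.0077
Market $1.045 > fair $1.0077: forward overpriced → cash-and-carry (buy spot, short the forward).
At maturity, profit = |F_mkt − F*| = |1.045 − 1.0077| = $0.037 per pound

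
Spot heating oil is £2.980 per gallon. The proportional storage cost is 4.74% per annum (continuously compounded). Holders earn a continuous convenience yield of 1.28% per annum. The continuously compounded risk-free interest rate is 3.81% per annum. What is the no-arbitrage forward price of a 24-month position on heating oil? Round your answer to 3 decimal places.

Net carry = r + u − y = 0.0381 + 0.0474 − 0.0128 = 0.0727
F = S·e^((r+u−y)T) = 2.980 · e^(0.0727 × 24/12) = 2.980 · e^0.145400
= 2.980 × 1.156502 = £3.446 per gallon

£3.446 per gallon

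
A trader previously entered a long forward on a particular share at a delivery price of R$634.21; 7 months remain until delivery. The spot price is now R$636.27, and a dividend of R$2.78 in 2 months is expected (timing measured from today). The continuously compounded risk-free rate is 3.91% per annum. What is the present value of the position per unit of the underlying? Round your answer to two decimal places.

PV(remaining dividends) I = 2.78·e^(−0.0391·2/12) = 2.7619
Current forward F = (S − I)·e^(rT) = (636.27 − 2.7619)·e^(0.0391·7/12) = 633.5081 × 1.023070 = 648.1231
Value (long) = (F − K)·e^(−rT) = (648.1231 − 634.21) × 0.977450 = 13.5994
Value = R$13.60

R$13.60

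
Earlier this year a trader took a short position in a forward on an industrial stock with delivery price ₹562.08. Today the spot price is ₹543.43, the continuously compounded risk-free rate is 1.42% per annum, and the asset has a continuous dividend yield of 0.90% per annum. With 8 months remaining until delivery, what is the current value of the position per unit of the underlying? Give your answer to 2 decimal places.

₹16.60

Current fair forward for the remaining 8 months: F = S·e^((r − q)·T), (r − q) = 0.0142 − 0.0090 = 0.0052
F = 543.43 · e^(0.0052 × 8/12) = 543.43 × 1.003473 = 545.3173
Value of long forward = (F − K)·e^(−rT) = (545.3173 − 562.08) · e^(−0.0142·8/12)
= -16.7627 × 0.990578 = -16.60
Short position value = −(long value) = ₹16.60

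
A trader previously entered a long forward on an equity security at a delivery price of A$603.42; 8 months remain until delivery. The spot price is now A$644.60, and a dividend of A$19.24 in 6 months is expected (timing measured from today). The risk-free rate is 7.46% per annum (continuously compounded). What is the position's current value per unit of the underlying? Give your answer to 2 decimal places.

PV(remaining dividends) I = 19.24·e^(−0.0746·6/12) = 18.5356
Current forward F = (S − I)·e^(rT) = (644.60 − 18.5356)·e^(0.0746·8/12) = 626.0644 × 1.050991 = 657.9880
Value (long) = (F − K)·e^(−rT) = (657.9880 − 603.42) × 0.951483 = 51.9205
Value = A$51.92

A$51.92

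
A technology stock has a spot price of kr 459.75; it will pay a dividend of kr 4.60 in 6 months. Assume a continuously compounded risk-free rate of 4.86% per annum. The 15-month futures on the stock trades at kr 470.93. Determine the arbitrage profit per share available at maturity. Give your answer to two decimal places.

kr 12.84 per share

PV(dividends) I = 4.60·e^(−0.0486·6/12) = 4.4896
Fair futures F* = (S − I)·e^(rT) = (459.75 − 4.4896)·e^0.060750 = 455.2604 × 1.062633 = 483.7747
Market kr 470.93 < fair 483.7747: forward underpriced → reverse cash-and-carry (short the stock, invest proceeds at r, pay the dividends, go long the forward).
Profit at T = |F_mkt − F*| = |470.93 − 483.7747| = kr 12.84 per share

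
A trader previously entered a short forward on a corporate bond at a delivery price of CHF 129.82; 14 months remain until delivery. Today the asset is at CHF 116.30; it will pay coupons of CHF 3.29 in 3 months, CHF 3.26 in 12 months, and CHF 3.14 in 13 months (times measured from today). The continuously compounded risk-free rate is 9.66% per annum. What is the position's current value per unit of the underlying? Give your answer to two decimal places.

CHF 8.68

PV(remaining coupons) I = 3.29·e^(−0.0966·3/12) + 3.26·e^(−0.0966·12/12) + 3.14·e^(−0.0966·13/12) = 8.9993
Current forward F = (S − I)·e^(rT) = (116.30 − 8.9993)·e^(0.0966·14/12) = 107.3007 × 1.119296 = 120.1012
Value (long) = (F − K)·e^(−rT) = (120.1012 − 129.82) × 0.893419 = -8.6830
Short position value = −(long value) = CHF 8.68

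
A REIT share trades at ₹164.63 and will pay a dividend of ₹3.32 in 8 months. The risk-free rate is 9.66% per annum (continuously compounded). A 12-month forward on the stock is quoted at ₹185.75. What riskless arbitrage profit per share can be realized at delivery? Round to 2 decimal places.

₹7.85 per share

PV(dividends) I = 3.32·e^(−0.0966·8/12) = 3.1129
Fair forward F* = (S − I)·e^(rT) = (164.63 − 3.1129)·e^0.096600 = 161.5171 × 1.101420 = 177.8982
Market ₹185.75 > fair 177.8982: forward overpriced → cash-and-carry (borrow at r, buy the stock and collect the dividends, short the forward).
Profit at T = |F_mkt − F*| = |185.75 − 177.8982| = ₹7.85 per share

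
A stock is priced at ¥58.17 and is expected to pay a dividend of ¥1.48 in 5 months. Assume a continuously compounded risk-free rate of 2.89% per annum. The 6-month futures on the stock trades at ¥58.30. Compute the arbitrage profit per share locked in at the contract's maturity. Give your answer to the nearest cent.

PV(dividends) I = 1.48·e^(−0.0289·5/12) = 1.4623
Fair futures F* = (S − I)·e^(rT) = (58.17 − 1.4623)·e^0.014450 = 56.7077 × 1.014555 = 57.5331
Market ¥58.30 > fair 57.5331: forward overpriced → cash-and-carry (borrow at r, buy the stock and collect the dividends, short the forward).
Profit at T = |F_mkt − F*| = |58.30 − 57.5331| = ¥0.77 per share

¥0.77 per share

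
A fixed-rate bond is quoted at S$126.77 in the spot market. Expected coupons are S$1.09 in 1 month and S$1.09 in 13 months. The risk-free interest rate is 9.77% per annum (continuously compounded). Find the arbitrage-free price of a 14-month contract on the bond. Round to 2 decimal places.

S$139.76

PV(coupons) I = 1.09·e^(−0.0977·1/12) + 1.09·e^(−0.0977·13/12)
I = 1.0812 + 0.9805 = 2.0617
F = (S − I)·e^(rT) = (126.77 − 2.0617) · e^(0.0977·14/12)
= 124.7083 · e^0.113983 = 124.7083 × 1.120733 = S$139.76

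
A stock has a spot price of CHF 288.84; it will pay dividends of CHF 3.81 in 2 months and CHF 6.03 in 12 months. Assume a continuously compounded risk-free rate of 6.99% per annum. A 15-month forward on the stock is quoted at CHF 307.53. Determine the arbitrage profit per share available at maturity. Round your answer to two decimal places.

PV(dividends) I = 3.81·e^(−0.0699·2/12) + 6.03·e^(−0.0699·12/12) = 9.3888
Fair forward F* = (S − I)·e^(rT) = (288.84 − 9.3888)·e^0.087375 = 279.4512 × 1.091306 = 304.9668
Market CHF 307.53 > fair 304.9668: forward overpriced → cash-and-carry (borrow at r, buy the stock and collect the dividends, short the forward).
Profit at T = |F_mkt − F*| = |307.53 − 304.9668| = CHF 2.56 per share

CHF 2.56 per share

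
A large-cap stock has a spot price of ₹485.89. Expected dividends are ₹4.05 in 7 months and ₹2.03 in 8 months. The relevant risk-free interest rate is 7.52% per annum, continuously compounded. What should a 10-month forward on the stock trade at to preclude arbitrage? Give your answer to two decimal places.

PV(dividends) I = 4.05·e^(−0.0752·7/12) + 2.03·e^(−0.0752·8/12)
I = 3.8762 + 1.9307 = 5.8069
F = (S − I)·e^(rT) = (485.89 − 5.8069) · e^(0.0752·10/12)
= 480.0831 · e^0.062667 = 480.0831 × 1.064672 = ₹511.13

₹511.13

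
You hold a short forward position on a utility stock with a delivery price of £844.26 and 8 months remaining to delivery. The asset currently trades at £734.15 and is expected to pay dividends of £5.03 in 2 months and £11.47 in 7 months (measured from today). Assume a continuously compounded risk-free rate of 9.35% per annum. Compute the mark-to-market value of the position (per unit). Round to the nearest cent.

PV(remaining dividends) I = 5.03·e^(−0.0935·2/12) + 11.47·e^(−0.0935·7/12) = 15.8134
Current forward F = (S − I)·e^(rT) = (734.15 − 15.8134)·e^(0.0935·8/12) = 718.3366 × 1.064317 = 764.5379
Value (long) = (F − K)·e^(−rT) = (764.5379 − 844.26) × 0.939570 = -74.9045
Short position value = −(long value) = £74.90

£74.90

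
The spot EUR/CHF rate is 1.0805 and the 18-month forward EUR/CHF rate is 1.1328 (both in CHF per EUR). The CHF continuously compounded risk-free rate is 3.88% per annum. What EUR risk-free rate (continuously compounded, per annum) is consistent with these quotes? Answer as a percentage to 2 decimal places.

F = S·e^((r_CHF − r_EUR)T) ⇒ r_EUR = r_CHF − ln(F/S)/T
ln(1.1328/1.0805) = 0.047269; /(18/12) = 0.031513
r_EUR = 0.0388 − 0.031513 = 0.007287
r_EUR = 0.73%

0.73%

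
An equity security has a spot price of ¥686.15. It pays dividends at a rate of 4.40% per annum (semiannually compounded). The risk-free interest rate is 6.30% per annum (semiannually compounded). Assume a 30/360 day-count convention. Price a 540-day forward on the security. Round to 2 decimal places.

¥705.46

F = S · (1+r/2)^(2T) / (1+q/2)^(2T)
= 686.15 × 1.097508 / 1.067463 = 686.15 × 1.028146
F = ¥705.46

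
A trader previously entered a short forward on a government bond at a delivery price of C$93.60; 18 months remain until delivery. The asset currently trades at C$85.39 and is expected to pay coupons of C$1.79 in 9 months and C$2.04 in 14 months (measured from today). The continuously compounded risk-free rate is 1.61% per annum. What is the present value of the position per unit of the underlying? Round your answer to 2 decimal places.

C$9.75

PV(remaining coupons) I = 1.79·e^(−0.0161·9/12) + 2.04·e^(−0.0161·14/12) = 3.7706
Current forward F = (S − I)·e^(rT) = (85.39 − 3.7706)·e^(0.0161·18/12) = 81.6194 × 1.024444 = 83.6145
Value (long) = (F − K)·e^(−rT) = (83.6145 − 93.60) × 0.976139 = -9.7472
Short position value = −(long value) = C$9.75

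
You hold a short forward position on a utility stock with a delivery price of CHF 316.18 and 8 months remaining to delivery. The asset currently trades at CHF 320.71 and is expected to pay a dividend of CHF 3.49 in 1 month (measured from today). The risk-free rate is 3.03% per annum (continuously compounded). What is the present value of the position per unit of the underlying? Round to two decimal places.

PV(remaining dividends) I = 3.49·e^(−0.0303·1/12) = 3.4812
Current forward F = (S − I)·e^(rT) = (320.71 − 3.4812)·e^(0.0303·8/12) = 317.2288 × 1.020405 = 323.7019
Value (long) = (F − K)·e^(−rT) = (323.7019 − 316.18) × 0.980003 = 7.3715
Short position value = −(long value) = -CHF 7.37

-CHF 7.37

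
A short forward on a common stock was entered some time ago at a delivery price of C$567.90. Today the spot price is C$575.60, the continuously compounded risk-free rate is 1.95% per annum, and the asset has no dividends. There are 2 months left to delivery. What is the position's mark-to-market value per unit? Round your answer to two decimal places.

Current fair forward for the remaining 2 months: F = S·e^(r·T), r = 0.0195
F = 575.60 · e^(0.0195 × 2/12) = 575.60 × 1.003255 = 577.4736
Value of long forward = (F − K)·e^(−rT) = (577.4736 − 567.90) · e^(−0.0195·2/12)
= 9.5736 × 0.996755 = 9.54
Short position value = −(long value) = -C$9.54

-C$9.54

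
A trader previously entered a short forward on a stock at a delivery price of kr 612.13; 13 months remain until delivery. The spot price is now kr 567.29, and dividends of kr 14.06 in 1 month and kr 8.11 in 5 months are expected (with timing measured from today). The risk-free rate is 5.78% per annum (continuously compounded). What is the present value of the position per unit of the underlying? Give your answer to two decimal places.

kr 29.60

PV(remaining dividends) I = 14.06·e^(−0.0578·1/12) + 8.11·e^(−0.0578·5/12) = 21.9095
Current forward F = (S − I)·e^(rT) = (567.29 − 21.9095)·e^(0.0578·13/12) = 545.3805 × 1.064619 = 580.6224
Value (long) = (F − K)·e^(−rT) = (580.6224 − 612.13) × 0.939303 = -29.5952
Short position value = −(long value) = kr 29.60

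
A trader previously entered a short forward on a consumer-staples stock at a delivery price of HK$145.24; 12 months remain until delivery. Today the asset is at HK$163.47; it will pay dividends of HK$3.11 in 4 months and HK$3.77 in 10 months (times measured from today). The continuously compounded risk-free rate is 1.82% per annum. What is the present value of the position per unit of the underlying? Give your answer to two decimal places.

-HK$14.05

PV(remaining dividends) I = 3.11·e^(−0.0182·4/12) + 3.77·e^(−0.0182·10/12) = 6.8044
Current forward F = (S − I)·e^(rT) = (163.47 − 6.8044)·e^(0.0182·12/12) = 156.6656 × 1.018367 = 159.5431
Value (long) = (F − K)·e^(−rT) = (159.5431 − 145.24) × 0.981965 = 14.0451
Short position value = −(long value) = -HK$14.05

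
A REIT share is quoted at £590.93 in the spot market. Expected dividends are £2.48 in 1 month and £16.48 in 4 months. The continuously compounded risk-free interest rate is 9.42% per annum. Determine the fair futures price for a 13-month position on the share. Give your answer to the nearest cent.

£634.01

PV(dividends) I = 2.48·e^(−0.0942·1/12) + 16.48·e^(−0.0942·4/12)
I = 2.4606 + 15.9706 = 18.4312
F = (S − I)·e^(rT) = (590.93 − 18.4312) · e^(0.0942·13/12)
= 572.4988 · e^0.102050 = 572.4988 × 1.107439 = £634.01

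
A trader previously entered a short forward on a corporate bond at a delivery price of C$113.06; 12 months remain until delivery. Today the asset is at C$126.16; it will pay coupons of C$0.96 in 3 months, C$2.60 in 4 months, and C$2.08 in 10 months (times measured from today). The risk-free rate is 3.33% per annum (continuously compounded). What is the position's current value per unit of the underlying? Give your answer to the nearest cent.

-C$11.26

PV(remaining coupons) I = 0.96·e^(−0.0333·3/12) + 2.60·e^(−0.0333·4/12) + 2.08·e^(−0.0333·10/12) = 5.5464
Current forward F = (S − I)·e^(rT) = (126.16 − 5.5464)·e^(0.0333·12/12) = 120.6136 × 1.033861 = 124.6977
Value (long) = (F − K)·e^(−rT) = (124.6977 − 113.06) × 0.967248 = 11.2565
Short position value = −(long value) = -C$11.26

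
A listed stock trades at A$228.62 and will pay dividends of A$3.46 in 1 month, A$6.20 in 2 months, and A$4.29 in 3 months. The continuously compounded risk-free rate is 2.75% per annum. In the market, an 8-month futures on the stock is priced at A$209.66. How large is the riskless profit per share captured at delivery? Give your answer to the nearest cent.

PV(dividends) I = 3.46·e^(−0.0275·1/12) + 6.20·e^(−0.0275·2/12) + 4.29·e^(−0.0275·3/12) = 13.8843
Fair futures F* = (S − I)·e^(rT) = (228.62 − 13.8843)·e^0.018333 = 214.7357 × 1.018502 = 218.7087
Market A$209.66 < fair 218.7087: forward underpriced → reverse cash-and-carry (short the stock, invest proceeds at r, pay the dividends, go long the forward).
Profit at T = |F_mkt − F*| = |209.66 − 218.7087| = A$9.05 per share

A$9.05 per share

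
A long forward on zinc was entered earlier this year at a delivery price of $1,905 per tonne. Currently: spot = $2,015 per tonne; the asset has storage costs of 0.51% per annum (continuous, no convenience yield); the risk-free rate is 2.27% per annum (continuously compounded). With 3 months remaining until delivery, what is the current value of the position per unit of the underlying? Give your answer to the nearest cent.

Current fair forward for the remaining 3 months: F = S·e^((r + u)·T), (r + u) = 0.0227 + 0.0051 = 0.0278
F = 2015 · e^(0.0278 × 3/12) = 2015 × 1.00697421 = 2029.0530
Value of long forward = (F − K)·e^(−rT) = (2029.0530 − 1905) · e^(−0.0227·3/12)
= 124.0530 × 0.99434107 = 123.35

$123.35 per tonne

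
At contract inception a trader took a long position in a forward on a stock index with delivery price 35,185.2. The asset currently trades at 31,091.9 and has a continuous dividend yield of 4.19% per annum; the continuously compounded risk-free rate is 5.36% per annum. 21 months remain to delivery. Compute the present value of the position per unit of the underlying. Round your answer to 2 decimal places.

Current fair forward for the remaining 21 months: F = S·e^((r − q)·T), (r − q) = 0.0536 − 0.0419 = 0.0117
F = 31091.9 · e^(0.0117 × 21/12) = 31091.9 × 1.02068605 = 31735.0686
Value of long forward = (F − K)·e^(−rT) = (31735.0686 − 35185.2) · e^(−0.0536·21/12)
= -3450.1314 × 0.91046484 = -3141.22

-3141.22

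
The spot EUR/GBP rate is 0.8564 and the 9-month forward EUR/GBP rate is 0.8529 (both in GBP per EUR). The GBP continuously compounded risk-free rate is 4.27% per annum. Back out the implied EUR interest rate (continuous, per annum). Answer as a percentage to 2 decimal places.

4.82%

F = S·e^((r_GBP − r_EUR)T) ⇒ r_EUR = r_GBP − ln(F/S)/T
ln(0.8529/0.8564) = -0.004095; /(9/12) = -0.005460
r_EUR = 0.0427 + 0.005460 = 0.048160
r_EUR = 4.82%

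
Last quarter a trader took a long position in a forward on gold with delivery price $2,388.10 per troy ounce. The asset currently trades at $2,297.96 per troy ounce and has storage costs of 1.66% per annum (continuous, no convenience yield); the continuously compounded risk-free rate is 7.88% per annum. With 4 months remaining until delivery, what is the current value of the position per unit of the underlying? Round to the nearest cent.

-$15.48 per troy ounce

Current fair forward for the remaining 4 months: F = S·e^((r + u)·T), (r + u) = 0.0788 + 0.0166 = 0.0954
F = 2297.96 · e^(0.0954 × 4/12) = 2297.96 × 1.03231102 = 2372.2094
Value of long forward = (F − K)·e^(−rT) = (2372.2094 − 2388.10) · e^(−0.0788·4/12)
= -15.8906 × 0.97407530 = -15.48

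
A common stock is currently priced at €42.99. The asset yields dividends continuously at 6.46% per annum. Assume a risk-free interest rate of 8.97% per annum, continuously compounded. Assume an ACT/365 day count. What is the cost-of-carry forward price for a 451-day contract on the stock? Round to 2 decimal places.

F = S·e^((r − q)T) = 42.99 · e^((0.0897 − 0.0646) × 451/365)
= 42.99 · e^0.031014 = 42.99 × 1.031500
F = €44.34

€44.34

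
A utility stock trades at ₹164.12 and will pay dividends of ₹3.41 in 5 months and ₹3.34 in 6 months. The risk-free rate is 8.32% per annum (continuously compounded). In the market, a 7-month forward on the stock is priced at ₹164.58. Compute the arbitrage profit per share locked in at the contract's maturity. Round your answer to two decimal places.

₹0.88 per share

PV(dividends) I = 3.41·e^(−0.0832·5/12) + 3.34·e^(−0.0832·6/12) = 6.4977
Fair forward F* = (S − I)·e^(rT) = (164.12 − 6.4977)·e^0.048533 = 157.6223 × 1.049730 = 165.4609
Market ₹164.58 < fair 165.4609: forward underpriced → reverse cash-and-carry (short the stock, invest proceeds at r, pay the dividends, go long the forward).
Profit at T = |F_mkt − F*| = |164.58 − 165.4609| = ₹0.88 per share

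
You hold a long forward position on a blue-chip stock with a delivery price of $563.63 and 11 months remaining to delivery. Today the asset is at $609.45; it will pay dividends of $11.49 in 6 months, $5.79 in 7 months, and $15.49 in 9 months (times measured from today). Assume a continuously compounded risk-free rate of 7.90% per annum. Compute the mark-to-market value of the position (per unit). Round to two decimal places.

PV(remaining dividends) I = 11.49·e^(−0.0790·6/12) + 5.79·e^(−0.0790·7/12) + 15.49·e^(−0.0790·9/12) = 31.1731
Current forward F = (S − I)·e^(rT) = (609.45 − 31.1731)·e^(0.0790·11/12) = 578.2769 × 1.075103 = 621.7072
Value (long) = (F − K)·e^(−rT) = (621.7072 − 563.63) × 0.930143 = 54.0201
Value = $54.02

$54.02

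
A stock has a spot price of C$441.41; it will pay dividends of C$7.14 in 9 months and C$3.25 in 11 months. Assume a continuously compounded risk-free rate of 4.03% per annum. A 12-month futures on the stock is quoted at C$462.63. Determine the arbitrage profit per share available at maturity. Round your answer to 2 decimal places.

C$13.54 per share

PV(dividends) I = 7.14·e^(−0.0403·9/12) + 3.25·e^(−0.0403·11/12) = 10.0596
Fair futures F* = (S − I)·e^(rT) = (441.41 − 10.0596)·e^0.040300 = 431.3504 × 1.041123 = 449.0888
Market C$462.63 > fair 449.0888: forward overpriced → cash-and-carry (borrow at r, buy the stock and collect the dividends, short the forward).
Profit at T = |F_mkt − F*| = |462.63 − 449.0888| = C$13.54 per share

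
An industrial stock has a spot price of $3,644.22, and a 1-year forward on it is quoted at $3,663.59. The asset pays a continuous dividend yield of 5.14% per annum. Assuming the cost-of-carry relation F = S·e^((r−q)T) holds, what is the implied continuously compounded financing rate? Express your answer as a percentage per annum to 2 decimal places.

5.67%

From F = S·e^((r−q)T): (r − q) = ln(F/S)/T
ln(3663.59/3644.22) = ln(1.005315) = 0.005301
(r − q) = 0.005301 / (1) = 0.005301
r = ln(F/S)/T + q = 0.005301 + 0.0514 = 0.056701
r = 5.67%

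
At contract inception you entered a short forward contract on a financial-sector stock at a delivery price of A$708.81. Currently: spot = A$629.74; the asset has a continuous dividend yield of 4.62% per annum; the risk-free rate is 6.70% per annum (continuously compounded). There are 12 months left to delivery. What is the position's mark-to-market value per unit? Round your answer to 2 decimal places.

Current fair forward for the remaining 12 months: F = S·e^((r − q)·T), (r − q) = 0.0670 − 0.0462 = 0.0208
F = 629.74 · e^(0.0208 × 12/12) = 629.74 × 1.021018 = 642.9759
Value of long forward = (F − K)·e^(−rT) = (642.9759 − 708.81) · e^(−0.0670·12/12)
= -65.8341 × 0.935195 = -61.57
Short position value = −(long value) = A$61.57

A$61.57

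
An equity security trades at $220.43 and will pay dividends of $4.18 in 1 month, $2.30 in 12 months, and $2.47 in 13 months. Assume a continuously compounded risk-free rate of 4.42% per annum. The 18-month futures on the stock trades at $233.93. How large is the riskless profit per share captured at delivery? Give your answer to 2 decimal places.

$7.71 per share

PV(dividends) I = 4.18·e^(−0.0442·1/12) + 2.30·e^(−0.0442·12/12) + 2.47·e^(−0.0442·13/12) = 8.7197
Fair futures F* = (S − I)·e^(rT) = (220.43 − 8.7197)·e^0.066300 = 211.7103 × 1.068547 = 226.2224
Market $233.93 > fair 226.2224: forward overpriced → cash-and-carry (borrow at r, buy the stock and collect the dividends, short the forward).
Profit at T = |F_mkt − F*| = |233.93 − 226.2224| = $7.71 per share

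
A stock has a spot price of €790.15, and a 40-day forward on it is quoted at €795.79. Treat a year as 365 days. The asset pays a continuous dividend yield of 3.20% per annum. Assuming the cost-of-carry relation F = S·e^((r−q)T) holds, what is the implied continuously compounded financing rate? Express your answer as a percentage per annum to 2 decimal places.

From F = S·e^((r−q)T): (r − q) = ln(F/S)/T
ln(795.79/790.15) = ln(1.007138) = 0.007113
(r − q) = 0.007113 / (40/365) = 0.064906
r = ln(F/S)/T + q = 0.064906 + 0.0320 = 0.096906
r = 9.69%

9.69%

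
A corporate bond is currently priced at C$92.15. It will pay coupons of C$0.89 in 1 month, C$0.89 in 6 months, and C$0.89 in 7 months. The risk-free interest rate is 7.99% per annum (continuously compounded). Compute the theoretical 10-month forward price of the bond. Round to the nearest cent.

PV(coupons) I = 0.89·e^(−0.0799·1/12) + 0.89·e^(−0.0799·6/12) + 0.89·e^(−0.0799·7/12)
I = 0.8841 + 0.8551 + 0.8495 = 2.5887
F = (S − I)·e^(rT) = (92.15 − 2.5887) · e^(0.0799·10/12)
= 89.5613 · e^0.066583 = 89.5613 × 1.068850 = C$95.73

C$95.73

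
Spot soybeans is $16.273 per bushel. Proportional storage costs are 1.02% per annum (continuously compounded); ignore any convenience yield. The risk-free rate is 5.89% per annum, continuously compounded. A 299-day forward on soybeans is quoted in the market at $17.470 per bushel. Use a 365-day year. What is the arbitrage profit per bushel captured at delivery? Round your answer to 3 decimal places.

Fair forward: F* = S·e^(carry·T), with carry = (r + u) = 0.0589 + 0.0102 = 0.0691
F* = 16.273 · e^(0.0691 × 299/365) = 16.273 · e^0.056605 = 16.273 × 1.058238 = $17.2207
Market $17.470 > fair $17.2207: forward overpriced → cash-and-carry (buy spot, short the forward).
At maturity, profit = |F_mkt − F*| = |17.470 − 17.2207| = $0.249 per bushel

$0.249 per bushel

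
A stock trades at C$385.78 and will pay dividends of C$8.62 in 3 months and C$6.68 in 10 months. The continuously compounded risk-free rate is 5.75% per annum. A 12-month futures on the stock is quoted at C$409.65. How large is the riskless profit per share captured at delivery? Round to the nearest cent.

C$16.78 per share

PV(dividends) I = 8.62·e^(−0.0575·3/12) + 6.68·e^(−0.0575·10/12) = 14.8644
Fair futures F* = (S − I)·e^(rT) = (385.78 − 14.8644)·e^0.057500 = 370.9156 × 1.059185 = 392.8682
Market C$409.65 > fair 392.8682: forward overpriced → cash-and-carry (borrow at r, buy the stock and collect the dividends, short the forward).
Profit at T = |F_mkt − F*| = |409.65 − 392.8682| = C$16.78 per share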